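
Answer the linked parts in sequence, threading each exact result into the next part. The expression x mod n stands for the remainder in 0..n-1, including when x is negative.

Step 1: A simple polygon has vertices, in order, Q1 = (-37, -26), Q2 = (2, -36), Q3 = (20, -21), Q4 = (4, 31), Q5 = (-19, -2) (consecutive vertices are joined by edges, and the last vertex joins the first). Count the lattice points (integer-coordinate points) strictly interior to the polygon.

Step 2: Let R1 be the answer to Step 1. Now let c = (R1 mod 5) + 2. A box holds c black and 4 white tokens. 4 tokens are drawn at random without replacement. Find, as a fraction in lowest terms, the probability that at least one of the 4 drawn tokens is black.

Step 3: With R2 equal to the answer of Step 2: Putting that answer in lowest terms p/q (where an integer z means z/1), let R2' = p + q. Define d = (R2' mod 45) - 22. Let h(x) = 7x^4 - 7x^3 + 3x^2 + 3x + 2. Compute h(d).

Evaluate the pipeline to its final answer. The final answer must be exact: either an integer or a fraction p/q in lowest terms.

Step 1: cross terms: (-37*-36 - 2*-26)=1384, (2*-21 - 20*-36)=678, (20*31 - 4*-21)=704, (4*-2 - -19*31)=581, (-19*-26 - -37*-2)=420; twice the area = |3767| = 3767; area = 3767/2; boundary points = 1 + 3 + 4 + 1 + 6 = 15; strictly interior points = area - boundary/2 + 1 = 1877; answer 1877
Step 2: R1 = 1877; c = 4; total draws C(8,4) = 70; complement C(4,4) = 1; favorable 70 - 1 = 69; P = 69/70; answer 69/70
Step 3: R2 = 69/70; threaded value p + q = 139; d = -18; 7*(-18)^4 - 7*(-18)^3 + 3*(-18)^2 + 3*(-18)^1 + 2 = (734832) + (40824) + (972) + (-54) + (2) = 776576; answer 776576

776576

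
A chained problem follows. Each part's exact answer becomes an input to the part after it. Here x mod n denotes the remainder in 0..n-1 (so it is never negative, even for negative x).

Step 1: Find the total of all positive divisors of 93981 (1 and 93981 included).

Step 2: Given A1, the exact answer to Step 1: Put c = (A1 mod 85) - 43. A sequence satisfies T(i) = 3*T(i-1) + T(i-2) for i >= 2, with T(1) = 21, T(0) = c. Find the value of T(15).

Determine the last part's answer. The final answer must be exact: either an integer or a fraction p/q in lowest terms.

Step 1: 93981 = 3 * 31327; sigma = (1 + 3) * (1 + 31327) = 4 * 31328 = 125312; answer 125312
Step 2: A1 = 125312; c = -21; T(2) = 3*(21) + 1*(-21) = 42; iterating: T(2)=42, T(3)=147, T(4)=483, T(5)=1596, T(6)=5271, T(7)=17409, T(8)=57498, T(9)=189903, T(10)=627207, T(11)=2071524, T(12)=6841779, T(13)=22596861, T(14)=74632362, T(15)=246493947; answer 246493947

246493947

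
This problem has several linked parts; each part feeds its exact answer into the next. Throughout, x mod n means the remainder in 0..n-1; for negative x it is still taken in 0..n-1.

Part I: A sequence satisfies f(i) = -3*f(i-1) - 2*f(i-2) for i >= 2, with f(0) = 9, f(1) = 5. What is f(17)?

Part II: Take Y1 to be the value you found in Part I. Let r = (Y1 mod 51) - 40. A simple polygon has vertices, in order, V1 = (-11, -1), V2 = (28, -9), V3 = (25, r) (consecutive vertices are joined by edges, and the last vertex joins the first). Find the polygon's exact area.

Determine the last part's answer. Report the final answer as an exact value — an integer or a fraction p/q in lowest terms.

519

Part I: f(2) = -3*(5) - 2*(9) = -33; iterating: f(2)=-33, f(3)=89, f(4)=-201, f(5)=425, f(6)=-873, f(7)=1769, f(8)=-3561, f(9)=7145, f(10)=-14313, f(11)=28649, f(12)=-57321, f(13)=114665, f(14)=-229353, f(15)=458729, f(16)=-917481, f(17)=1834985; answer 1834985
Part II: Y1 = 1834985; r = -35; cross terms: (-11*-9 - 28*-1)=127, (28*-35 - 25*-9)=-755, (25*-1 - -11*-35)=-410; twice the area = |-1038| = 1038; area = 519; answer 519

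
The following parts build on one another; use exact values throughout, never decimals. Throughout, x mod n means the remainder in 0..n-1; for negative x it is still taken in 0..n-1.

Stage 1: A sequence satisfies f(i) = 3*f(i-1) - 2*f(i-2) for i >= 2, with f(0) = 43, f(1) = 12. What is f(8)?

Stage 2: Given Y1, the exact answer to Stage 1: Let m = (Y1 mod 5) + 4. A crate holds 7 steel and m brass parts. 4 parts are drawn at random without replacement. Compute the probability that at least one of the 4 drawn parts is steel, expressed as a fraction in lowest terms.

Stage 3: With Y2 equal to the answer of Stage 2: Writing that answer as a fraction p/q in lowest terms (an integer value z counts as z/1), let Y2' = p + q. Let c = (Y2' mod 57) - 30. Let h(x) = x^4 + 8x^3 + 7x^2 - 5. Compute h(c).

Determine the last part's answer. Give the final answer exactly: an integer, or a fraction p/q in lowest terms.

380875

Stage 1: f(2) = 3*(12) - 2*(43) = -50; iterating: f(2)=-50, f(3)=-174, f(4)=-422, f(5)=-918, f(6)=-1910, f(7)=-3894, f(8)=-7862; answer -7862
Stage 2: Y1 = -7862; m = 7; total draws C(14,4) = 1001; complement C(7,4) = 35; favorable 1001 - 35 = 966; P = 138/143; answer 138/143
Stage 3: Y2 = 138/143; threaded value p + q = 281; c = 23; 1*(23)^4 + 8*(23)^3 + 7*(23)^2 - 5 = (279841) + (97336) + (3703) + (-5) = 380875; answer 380875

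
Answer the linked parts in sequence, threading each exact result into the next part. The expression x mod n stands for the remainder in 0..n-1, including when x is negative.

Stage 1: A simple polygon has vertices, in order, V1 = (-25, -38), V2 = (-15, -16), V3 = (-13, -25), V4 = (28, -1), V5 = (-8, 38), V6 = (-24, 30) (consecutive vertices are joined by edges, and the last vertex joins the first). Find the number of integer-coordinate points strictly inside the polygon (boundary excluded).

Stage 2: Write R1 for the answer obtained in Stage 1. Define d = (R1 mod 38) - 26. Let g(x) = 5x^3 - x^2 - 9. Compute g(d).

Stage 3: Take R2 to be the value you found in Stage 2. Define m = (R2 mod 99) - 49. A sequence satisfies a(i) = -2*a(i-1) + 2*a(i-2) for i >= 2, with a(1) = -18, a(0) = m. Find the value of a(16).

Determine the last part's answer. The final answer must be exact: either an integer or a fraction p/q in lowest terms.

Stage 1: cross terms: (-25*-16 - -15*-38)=-170, (-15*-25 - -13*-16)=167, (-13*-1 - 28*-25)=713, (28*38 - -8*-1)=1056, (-8*30 - -24*38)=672, (-24*-38 - -25*30)=1662; twice the area = |4100| = 4100; area = 2050; boundary points = 2 + 1 + 1 + 3 + 8 + 1 = 16; strictly interior points = area - boundary/2 + 1 = 2043; answer 2043
Stage 2: R1 = 2043; d = 3; 5*(3)^3 - 1*(3)^2 - 9 = (135) + (-9) + (-9) = 117; answer 117
Stage 3: R2 = 117; m = -31; a(2) = -2*(-18) + 2*(-31) = -26; iterating: a(2)=-26, a(3)=16, a(4)=-84, a(5)=200, a(6)=-568, a(7)=1536, a(8)=-4208, a(9)=11488, a(10)=-31392, a(11)=85760, a(12)=-234304, a(13)=640128, a(14)=-1748864, a(15)=4777984, a(16)=-13053696; answer -13053696

-13053696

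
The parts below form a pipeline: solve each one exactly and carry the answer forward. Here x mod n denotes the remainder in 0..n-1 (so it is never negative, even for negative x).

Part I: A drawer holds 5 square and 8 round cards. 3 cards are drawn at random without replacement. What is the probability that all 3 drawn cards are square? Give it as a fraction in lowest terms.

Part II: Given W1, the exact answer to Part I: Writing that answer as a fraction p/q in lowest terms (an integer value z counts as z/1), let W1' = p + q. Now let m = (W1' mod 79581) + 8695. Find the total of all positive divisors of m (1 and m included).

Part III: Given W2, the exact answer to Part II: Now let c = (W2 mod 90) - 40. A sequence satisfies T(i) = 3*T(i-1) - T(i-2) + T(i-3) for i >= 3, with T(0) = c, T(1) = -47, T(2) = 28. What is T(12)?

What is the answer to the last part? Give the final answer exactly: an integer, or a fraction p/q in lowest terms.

969732

Part I: total draws C(13,3) = 286; favorable C(5,3) = 10; P = 5/143; answer 5/143
Part II: W1 = 5/143; threaded value p + q = 148; m = 8843; 8843 = 37 * 239; sigma = (1 + 37) * (1 + 239) = 38 * 240 = 9120; answer 9120
Part III: W2 = 9120; c = -10; T(3) = 3*(28) - 1*(-47) + 1*(-10) = 121; iterating: T(3)=121, T(4)=288, T(5)=771, T(6)=2146, T(7)=5955, T(8)=16490, T(9)=45661, T(10)=126448, T(11)=350173, T(12)=969732; answer 969732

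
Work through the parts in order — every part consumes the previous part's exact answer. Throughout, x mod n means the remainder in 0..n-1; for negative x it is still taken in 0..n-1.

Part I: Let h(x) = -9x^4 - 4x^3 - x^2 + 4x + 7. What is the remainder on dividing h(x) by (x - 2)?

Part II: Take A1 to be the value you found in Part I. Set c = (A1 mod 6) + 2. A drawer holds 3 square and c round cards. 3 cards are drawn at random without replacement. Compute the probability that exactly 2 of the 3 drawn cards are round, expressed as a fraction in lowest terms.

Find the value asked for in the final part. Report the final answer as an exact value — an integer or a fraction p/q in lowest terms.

Part I: remainder = value at the root: -9*(2)^4 - 4*(2)^3 - 1*(2)^2 + 4*(2)^1 + 7 = (-144) + (-32) + (-4) + (8) + (7) = -165; answer -165
Part II: A1 = -165; c = 5; total draws C(8,3) = 56; favorable C(5,2)*C(3,1) = 30; P = 15/28; answer 15/28

15/28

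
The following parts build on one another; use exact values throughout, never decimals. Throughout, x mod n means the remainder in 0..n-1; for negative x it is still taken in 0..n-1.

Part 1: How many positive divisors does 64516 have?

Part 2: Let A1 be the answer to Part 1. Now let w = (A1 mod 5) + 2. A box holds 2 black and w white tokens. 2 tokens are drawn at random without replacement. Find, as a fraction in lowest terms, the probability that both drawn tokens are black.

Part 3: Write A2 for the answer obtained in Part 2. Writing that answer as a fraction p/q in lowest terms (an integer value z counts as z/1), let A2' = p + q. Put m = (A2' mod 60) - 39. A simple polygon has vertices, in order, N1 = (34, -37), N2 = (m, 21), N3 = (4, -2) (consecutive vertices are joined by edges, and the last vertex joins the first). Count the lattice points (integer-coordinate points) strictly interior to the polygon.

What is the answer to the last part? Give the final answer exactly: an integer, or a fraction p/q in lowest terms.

Part 1: 64516 = 2^2 * 127^2; number of divisors = (2+1) * (2+1) = 9; answer 9
Part 2: A1 = 9; w = 6; total draws C(8,2) = 28; favorable C(2,2) = 1; P = 1/28; answer 1/28
Part 3: A2 = 1/28; threaded value p + q = 29; m = -10; cross terms: (34*21 - -10*-37)=344, (-10*-2 - 4*21)=-64, (4*-37 - 34*-2)=-80; twice the area = |200| = 200; area = 100; boundary points = 2 + 1 + 5 = 8; strictly interior points = area - boundary/2 + 1 = 97; answer 97

97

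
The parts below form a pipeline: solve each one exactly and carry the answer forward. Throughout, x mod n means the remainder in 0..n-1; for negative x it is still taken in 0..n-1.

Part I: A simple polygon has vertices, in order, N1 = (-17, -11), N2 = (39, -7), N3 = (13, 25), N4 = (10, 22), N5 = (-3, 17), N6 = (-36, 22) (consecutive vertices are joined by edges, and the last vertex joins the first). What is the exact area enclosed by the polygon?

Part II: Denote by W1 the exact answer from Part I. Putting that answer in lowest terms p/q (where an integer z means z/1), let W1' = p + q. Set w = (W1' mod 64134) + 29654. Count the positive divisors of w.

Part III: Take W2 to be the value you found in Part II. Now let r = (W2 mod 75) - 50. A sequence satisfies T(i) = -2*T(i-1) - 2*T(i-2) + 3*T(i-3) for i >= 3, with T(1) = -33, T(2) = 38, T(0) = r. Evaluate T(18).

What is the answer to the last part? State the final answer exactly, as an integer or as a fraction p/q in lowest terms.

Part I: cross terms: (-17*-7 - 39*-11)=548, (39*25 - 13*-7)=1066, (13*22 - 10*25)=36, (10*17 - -3*22)=236, (-3*22 - -36*17)=546, (-36*-11 - -17*22)=770; twice the area = |3202| = 3202; area = 1601; answer 1601
Part II: W1 = 1601; threaded value p + q = 1602; w = 31256; 31256 = 2^3 * 3907; number of divisors = (3+1) * (1+1) = 8; answer 8
Part III: W2 = 8; r = -42; T(3) = -2*(38) - 2*(-33) + 3*(-42) = -136; iterating: T(3)=-136, T(4)=97, T(5)=192, T(6)=-986, T(7)=1879, T(8)=-1210, T(9)=-4296, T(10)=16649, T(11)=-28336, T(12)=10486, T(13)=85647, T(14)=-277274, T(15)=414712, T(16)=-17935, T(17)=-1625376, T(18)=4530758; answer 4530758

4530758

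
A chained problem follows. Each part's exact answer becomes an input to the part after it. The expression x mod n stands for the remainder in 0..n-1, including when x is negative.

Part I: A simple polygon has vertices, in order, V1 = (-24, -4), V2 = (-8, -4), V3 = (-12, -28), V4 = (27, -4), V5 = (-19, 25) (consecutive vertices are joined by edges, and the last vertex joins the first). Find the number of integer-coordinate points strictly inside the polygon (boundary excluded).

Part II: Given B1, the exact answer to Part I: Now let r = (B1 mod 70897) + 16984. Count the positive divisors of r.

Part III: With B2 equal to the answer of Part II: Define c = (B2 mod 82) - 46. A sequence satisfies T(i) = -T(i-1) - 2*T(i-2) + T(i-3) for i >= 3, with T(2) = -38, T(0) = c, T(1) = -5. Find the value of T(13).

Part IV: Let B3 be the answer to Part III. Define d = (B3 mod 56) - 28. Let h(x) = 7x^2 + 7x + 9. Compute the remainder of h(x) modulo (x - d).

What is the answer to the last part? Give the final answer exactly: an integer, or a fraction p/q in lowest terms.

Part I: cross terms: (-24*-4 - -8*-4)=64, (-8*-28 - -12*-4)=176, (-12*-4 - 27*-28)=804, (27*25 - -19*-4)=599, (-19*-4 - -24*25)=676; twice the area = |2319| = 2319; area = 2319/2; boundary points = 16 + 4 + 3 + 1 + 1 = 25; strictly interior points = area - boundary/2 + 1 = 1148; answer 1148
Part II: B1 = 1148; r = 18132; 18132 = 2^2 * 3 * 1511; number of divisors = (2+1) * (1+1) * (1+1) = 12; answer 12
Part III: B2 = 12; c = -34; T(3) = -1*(-38) - 2*(-5) + 1*(-34) = 14; iterating: T(3)=14, T(4)=57, T(5)=-123, T(6)=23, T(7)=280, T(8)=-449, T(9)=-88, T(10)=1266, T(11)=-1539, T(12)=-1081, T(13)=5425; answer 5425
Part IV: B3 = 5425; d = 21; remainder = value at the root: 7*(21)^2 + 7*(21)^1 + 9 = (3087) + (147) + (9) = 3243; answer 3243

3243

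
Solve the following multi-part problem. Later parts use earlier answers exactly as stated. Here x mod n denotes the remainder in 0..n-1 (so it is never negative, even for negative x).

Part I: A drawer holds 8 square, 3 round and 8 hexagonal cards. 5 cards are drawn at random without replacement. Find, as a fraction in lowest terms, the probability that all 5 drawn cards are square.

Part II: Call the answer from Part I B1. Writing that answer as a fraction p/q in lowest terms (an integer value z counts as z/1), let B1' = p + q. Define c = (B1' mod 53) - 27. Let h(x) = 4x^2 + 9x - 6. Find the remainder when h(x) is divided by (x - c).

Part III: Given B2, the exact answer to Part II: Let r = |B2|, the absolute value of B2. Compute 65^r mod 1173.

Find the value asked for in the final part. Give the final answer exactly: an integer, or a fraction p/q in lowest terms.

728

Part I: total draws C(19,5) = 11628; favorable C(8,5) = 56; P = 14/2907; answer 14/2907
Part II: B1 = 14/2907; threaded value p + q = 2921; c = -21; remainder = value at the root: 4*(-21)^2 + 9*(-21)^1 - 6 = (1764) + (-189) + (-6) = 1569; answer 1569
Part III: B2 = 1569; r = 1569; squarings mod 1173: 65^1=65, 65^2=706, 65^4=1084, 65^8=883, 65^16=817, 65^32=52, 65^64=358, 65^128=307, 65^256=409, 65^512=715, 65^1024=970; 65^1569 = 65^1 * 65^32 * 65^512 * 65^1024 = 728 (mod 1173); answer 728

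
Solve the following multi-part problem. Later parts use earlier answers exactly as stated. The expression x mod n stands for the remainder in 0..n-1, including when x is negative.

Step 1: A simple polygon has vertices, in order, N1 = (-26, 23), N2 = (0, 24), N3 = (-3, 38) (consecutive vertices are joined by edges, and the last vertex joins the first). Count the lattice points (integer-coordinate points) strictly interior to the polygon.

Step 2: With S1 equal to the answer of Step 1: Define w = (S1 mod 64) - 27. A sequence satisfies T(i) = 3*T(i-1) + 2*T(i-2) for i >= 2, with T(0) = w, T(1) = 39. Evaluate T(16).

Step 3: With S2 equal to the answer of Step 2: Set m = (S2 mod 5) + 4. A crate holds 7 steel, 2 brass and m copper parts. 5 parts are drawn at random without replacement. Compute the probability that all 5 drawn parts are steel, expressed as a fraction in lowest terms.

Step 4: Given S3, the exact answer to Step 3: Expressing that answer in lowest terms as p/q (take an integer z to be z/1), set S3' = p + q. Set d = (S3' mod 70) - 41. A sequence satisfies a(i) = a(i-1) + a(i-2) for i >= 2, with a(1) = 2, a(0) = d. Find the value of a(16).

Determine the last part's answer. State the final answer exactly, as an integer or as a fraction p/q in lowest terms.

19054

Step 1: cross terms: (-26*24 - 0*23)=-624, (0*38 - -3*24)=72, (-3*23 - -26*38)=919; twice the area = |367| = 367; area = 367/2; boundary points = 1 + 1 + 1 = 3; strictly interior points = area - boundary/2 + 1 = 183; answer 183
Step 2: S1 = 183; w = 28; T(2) = 3*(39) + 2*(28) = 173; iterating: T(2)=173, T(3)=597, T(4)=2137, T(5)=7605, T(6)=27089, T(7)=96477, T(8)=343609, T(9)=1223781, T(10)=4358561, T(11)=15523245, T(12)=55286857, T(13)=196907061, T(14)=701294897, T(15)=2497698813, T(16)=8895686233; answer 8895686233
Step 3: S2 = 8895686233; m = 7; total draws C(16,5) = 4368; favorable C(7,5) = 21; P = 1/208; answer 1/208
Step 4: S3 = 1/208; threaded value p + q = 209; d = 28; a(2) = 1*(2) + 1*(28) = 30; iterating: a(2)=30, a(3)=32, a(4)=62, a(5)=94, a(6)=156, a(7)=250, a(8)=406, a(9)=656, a(10)=1062, a(11)=1718, a(12)=2780, a(13)=4498, a(14)=7278, a(15)=11776, a(16)=19054; answer 19054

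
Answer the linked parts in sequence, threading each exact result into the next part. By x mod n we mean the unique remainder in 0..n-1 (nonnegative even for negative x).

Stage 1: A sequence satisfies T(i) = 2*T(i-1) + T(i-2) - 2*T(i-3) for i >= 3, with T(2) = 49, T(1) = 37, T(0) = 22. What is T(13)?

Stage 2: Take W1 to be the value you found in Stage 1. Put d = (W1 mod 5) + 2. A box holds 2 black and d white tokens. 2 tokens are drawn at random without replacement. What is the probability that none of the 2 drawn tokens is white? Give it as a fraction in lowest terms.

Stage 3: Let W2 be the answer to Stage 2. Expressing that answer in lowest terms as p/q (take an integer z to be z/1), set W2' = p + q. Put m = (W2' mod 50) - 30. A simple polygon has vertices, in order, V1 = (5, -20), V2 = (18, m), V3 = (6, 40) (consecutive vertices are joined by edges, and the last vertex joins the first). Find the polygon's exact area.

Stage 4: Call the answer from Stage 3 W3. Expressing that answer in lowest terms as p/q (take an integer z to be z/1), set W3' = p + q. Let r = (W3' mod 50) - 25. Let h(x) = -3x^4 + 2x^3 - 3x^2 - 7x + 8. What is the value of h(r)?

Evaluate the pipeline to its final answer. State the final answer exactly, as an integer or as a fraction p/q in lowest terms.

Stage 1: T(3) = 2*(49) + 1*(37) - 2*(22) = 91; iterating: T(3)=91, T(4)=157, T(5)=307, T(6)=589, T(7)=1171, T(8)=2317, T(9)=4627, T(10)=9229, T(11)=18451, T(12)=36877, T(13)=73747; answer 73747
Stage 2: W1 = 73747; d = 4; total draws C(6,2) = 15; favorable C(2,2) = 1; P = 1/15; answer 1/15
Stage 3: W2 = 1/15; threaded value p + q = 16; m = -14; cross terms: (5*-14 - 18*-20)=290, (18*40 - 6*-14)=804, (6*-20 - 5*40)=-320; twice the area = |774| = 774; area = 387; answer 387
Stage 4: W3 = 387; threaded value p + q = 388; r = 13; -3*(13)^4 + 2*(13)^3 - 3*(13)^2 - 7*(13)^1 + 8 = (-85683) + (4394) + (-507) + (-91) + (8) = -81879; answer -81879

-81879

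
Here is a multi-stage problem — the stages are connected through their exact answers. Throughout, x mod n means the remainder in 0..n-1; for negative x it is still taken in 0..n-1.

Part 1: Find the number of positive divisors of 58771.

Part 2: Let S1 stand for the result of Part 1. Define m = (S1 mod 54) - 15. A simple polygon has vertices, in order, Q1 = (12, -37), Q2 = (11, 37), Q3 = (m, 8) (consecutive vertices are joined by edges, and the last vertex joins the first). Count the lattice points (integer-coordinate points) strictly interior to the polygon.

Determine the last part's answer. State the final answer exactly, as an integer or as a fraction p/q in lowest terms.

Part 1: 58771 is prime, so its only divisors are 1 and 58771; count = 2; answer 2
Part 2: S1 = 2; m = -13; cross terms: (12*37 - 11*-37)=851, (11*8 - -13*37)=569, (-13*-37 - 12*8)=385; twice the area = |1805| = 1805; area = 1805/2; boundary points = 1 + 1 + 5 = 7; strictly interior points = area - boundary/2 + 1 = 900; answer 900

900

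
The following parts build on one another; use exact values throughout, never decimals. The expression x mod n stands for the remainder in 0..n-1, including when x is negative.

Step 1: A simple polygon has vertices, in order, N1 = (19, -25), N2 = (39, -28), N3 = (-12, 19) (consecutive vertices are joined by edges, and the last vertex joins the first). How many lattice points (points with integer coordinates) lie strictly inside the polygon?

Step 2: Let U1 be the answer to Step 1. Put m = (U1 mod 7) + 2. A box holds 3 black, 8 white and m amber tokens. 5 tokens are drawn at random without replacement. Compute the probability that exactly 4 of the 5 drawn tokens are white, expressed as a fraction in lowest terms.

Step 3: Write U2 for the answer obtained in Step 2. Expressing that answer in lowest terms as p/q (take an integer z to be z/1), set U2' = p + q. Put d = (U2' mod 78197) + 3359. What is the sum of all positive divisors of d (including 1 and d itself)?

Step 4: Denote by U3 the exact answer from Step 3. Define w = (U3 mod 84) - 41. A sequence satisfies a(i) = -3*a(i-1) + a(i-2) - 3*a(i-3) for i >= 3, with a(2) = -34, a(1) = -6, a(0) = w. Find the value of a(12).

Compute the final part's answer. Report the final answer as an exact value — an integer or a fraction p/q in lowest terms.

Step 1: cross terms: (19*-28 - 39*-25)=443, (39*19 - -12*-28)=405, (-12*-25 - 19*19)=-61; twice the area = |787| = 787; area = 787/2; boundary points = 1 + 1 + 1 = 3; strictly interior points = area - boundary/2 + 1 = 393; answer 393
Step 2: U1 = 393; m = 3; total draws C(14,5) = 2002; favorable C(8,4)*C(6,1) = 420; P = 30/143; answer 30/143
Step 3: U2 = 30/143; threaded value p + q = 173; d = 3532; 3532 = 2^2 * 883; sigma = (1 + 2 + 4) * (1 + 883) = 7 * 884 = 6188; answer 6188
Step 4: U3 = 6188; w = 15; a(3) = -3*(-34) + 1*(-6) - 3*(15) = 51; iterating: a(3)=51, a(4)=-169, a(5)=660, a(6)=-2302, a(7)=8073, a(8)=-28501, a(9)=100482, a(10)=-354166, a(11)=1248483, a(12)=-4401061; answer -4401061

-4401061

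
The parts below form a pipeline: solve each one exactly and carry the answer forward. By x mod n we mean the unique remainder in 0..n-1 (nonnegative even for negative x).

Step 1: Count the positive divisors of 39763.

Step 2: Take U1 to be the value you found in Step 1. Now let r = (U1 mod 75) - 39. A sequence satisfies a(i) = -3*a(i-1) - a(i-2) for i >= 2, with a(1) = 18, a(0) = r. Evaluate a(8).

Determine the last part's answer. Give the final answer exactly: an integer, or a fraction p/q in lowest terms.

Step 1: 39763 = 17 * 2339; number of divisors = (1+1) * (1+1) = 4; answer 4
Step 2: U1 = 4; r = -35; a(2) = -3*(18) - 1*(-35) = -19; iterating: a(2)=-19, a(3)=39, a(4)=-98, a(5)=255, a(6)=-667, a(7)=1746, a(8)=-4571; answer -4571

-4571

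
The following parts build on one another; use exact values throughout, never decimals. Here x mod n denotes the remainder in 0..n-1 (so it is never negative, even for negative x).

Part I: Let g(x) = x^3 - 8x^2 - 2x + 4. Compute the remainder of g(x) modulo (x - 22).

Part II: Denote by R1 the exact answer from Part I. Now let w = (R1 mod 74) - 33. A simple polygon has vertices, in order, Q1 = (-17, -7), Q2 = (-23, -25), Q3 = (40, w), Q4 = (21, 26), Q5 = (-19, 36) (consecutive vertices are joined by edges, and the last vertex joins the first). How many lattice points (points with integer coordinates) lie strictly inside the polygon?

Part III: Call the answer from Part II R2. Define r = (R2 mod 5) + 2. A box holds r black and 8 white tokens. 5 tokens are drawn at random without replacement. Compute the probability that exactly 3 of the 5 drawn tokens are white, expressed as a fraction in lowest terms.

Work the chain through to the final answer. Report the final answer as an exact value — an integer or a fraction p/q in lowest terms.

560/1287

Part I: remainder = value at the root: 1*(22)^3 - 8*(22)^2 - 2*(22)^1 + 4 = (10648) + (-3872) + (-44) + (4) = 6736; answer 6736
Part II: R1 = 6736; w = -31; cross terms: (-17*-25 - -23*-7)=264, (-23*-31 - 40*-25)=1713, (40*26 - 21*-31)=1691, (21*36 - -19*26)=1250, (-19*-7 - -17*36)=745; twice the area = |5663| = 5663; area = 5663/2; boundary points = 6 + 3 + 19 + 10 + 1 = 39; strictly interior points = area - boundary/2 + 1 = 2813; answer 2813
Part III: R2 = 2813; r = 5; total draws C(13,5) = 1287; favorable C(8,3)*C(5,2) = 560; P = 560/1287; answer 560/1287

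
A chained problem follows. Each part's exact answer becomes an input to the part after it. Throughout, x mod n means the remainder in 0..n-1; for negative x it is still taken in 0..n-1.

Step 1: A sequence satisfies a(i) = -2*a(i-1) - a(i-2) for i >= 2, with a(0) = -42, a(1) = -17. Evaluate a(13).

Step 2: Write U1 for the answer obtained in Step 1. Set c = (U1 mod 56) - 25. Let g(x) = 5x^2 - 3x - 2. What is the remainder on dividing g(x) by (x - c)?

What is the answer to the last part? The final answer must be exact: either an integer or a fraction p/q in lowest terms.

2484

Step 1: a(2) = -2*(-17) - 1*(-42) = 76; iterating: a(2)=76, a(3)=-135, a(4)=194, a(5)=-253, a(6)=312, a(7)=-371, a(8)=430, a(9)=-489, a(10)=548, a(11)=-607, a(12)=666, a(13)=-725; answer -725
Step 2: U1 = -725; c = -22; remainder = value at the root: 5*(-22)^2 - 3*(-22)^1 - 2 = (2420) + (66) + (-2) = 2484; answer 2484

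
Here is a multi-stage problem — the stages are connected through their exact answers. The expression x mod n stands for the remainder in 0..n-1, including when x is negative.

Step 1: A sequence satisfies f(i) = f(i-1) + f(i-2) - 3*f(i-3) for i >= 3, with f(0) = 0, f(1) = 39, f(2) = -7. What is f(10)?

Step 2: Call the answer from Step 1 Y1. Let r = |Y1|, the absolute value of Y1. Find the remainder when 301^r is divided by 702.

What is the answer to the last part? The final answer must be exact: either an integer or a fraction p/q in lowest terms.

97

Step 1: f(3) = 1*(-7) + 1*(39) - 3*(0) = 32; iterating: f(3)=32, f(4)=-92, f(5)=-39, f(6)=-227, f(7)=10, f(8)=-100, f(9)=591, f(10)=461; answer 461
Step 2: Y1 = 461; r = 461; squarings mod 702: 301^1=301, 301^2=43, 301^4=445, 301^8=61, 301^16=211, 301^32=295, 301^64=679, 301^128=529, 301^256=445; 301^461 = 301^1 * 301^4 * 301^8 * 301^64 * 301^128 * 301^256 = 97 (mod 702); answer 97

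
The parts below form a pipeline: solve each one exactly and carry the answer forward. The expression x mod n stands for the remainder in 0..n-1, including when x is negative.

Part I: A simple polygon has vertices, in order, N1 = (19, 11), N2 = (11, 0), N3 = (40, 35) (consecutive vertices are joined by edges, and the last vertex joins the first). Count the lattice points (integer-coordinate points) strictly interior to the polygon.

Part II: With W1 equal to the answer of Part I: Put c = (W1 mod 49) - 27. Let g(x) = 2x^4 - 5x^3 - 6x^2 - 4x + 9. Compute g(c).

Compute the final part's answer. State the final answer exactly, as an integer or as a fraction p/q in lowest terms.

16326

Part I: cross terms: (19*0 - 11*11)=-121, (11*35 - 40*0)=385, (40*11 - 19*35)=-225; twice the area = |39| = 39; area = 39/2; boundary points = 1 + 1 + 3 = 5; strictly interior points = area - boundary/2 + 1 = 18; answer 18
Part II: W1 = 18; c = -9; 2*(-9)^4 - 5*(-9)^3 - 6*(-9)^2 - 4*(-9)^1 + 9 = (13122) + (3645) + (-486) + (36) + (9) = 16326; answer 16326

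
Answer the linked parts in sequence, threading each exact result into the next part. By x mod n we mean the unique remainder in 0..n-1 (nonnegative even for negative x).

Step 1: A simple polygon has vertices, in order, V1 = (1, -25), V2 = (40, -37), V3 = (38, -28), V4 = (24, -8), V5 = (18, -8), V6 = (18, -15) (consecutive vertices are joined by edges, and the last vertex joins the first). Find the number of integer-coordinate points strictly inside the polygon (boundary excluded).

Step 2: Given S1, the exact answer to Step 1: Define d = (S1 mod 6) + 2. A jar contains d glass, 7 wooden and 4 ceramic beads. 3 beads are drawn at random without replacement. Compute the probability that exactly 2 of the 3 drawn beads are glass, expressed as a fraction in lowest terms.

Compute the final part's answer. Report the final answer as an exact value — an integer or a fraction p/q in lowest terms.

11/56

Step 1: cross terms: (1*-37 - 40*-25)=963, (40*-28 - 38*-37)=286, (38*-8 - 24*-28)=368, (24*-8 - 18*-8)=-48, (18*-15 - 18*-8)=-126, (18*-25 - 1*-15)=-435; twice the area = |1008| = 1008; area = 504; boundary points = 3 + 1 + 2 + 6 + 7 + 1 = 20; strictly interior points = area - boundary/2 + 1 = 495; answer 495
Step 2: S1 = 495; d = 5; total draws C(16,3) = 560; favorable C(5,2)*C(11,1) = 110; P = 11/56; answer 11/56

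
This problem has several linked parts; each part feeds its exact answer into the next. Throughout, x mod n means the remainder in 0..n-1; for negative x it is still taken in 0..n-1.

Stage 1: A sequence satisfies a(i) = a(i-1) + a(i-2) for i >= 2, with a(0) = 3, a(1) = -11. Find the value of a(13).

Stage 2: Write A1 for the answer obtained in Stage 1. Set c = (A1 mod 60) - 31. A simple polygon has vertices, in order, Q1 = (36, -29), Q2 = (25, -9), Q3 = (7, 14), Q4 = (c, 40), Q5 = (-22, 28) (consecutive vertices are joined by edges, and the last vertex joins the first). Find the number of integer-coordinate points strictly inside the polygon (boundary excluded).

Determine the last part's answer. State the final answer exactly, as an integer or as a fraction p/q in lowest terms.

785

Stage 1: a(2) = 1*(-11) + 1*(3) = -8; iterating: a(2)=-8, a(3)=-19, a(4)=-27, a(5)=-46, a(6)=-73, a(7)=-119, a(8)=-192, a(9)=-311, a(10)=-503, a(11)=-814, a(12)=-1317, a(13)=-2131; answer -2131
Stage 2: A1 = -2131; c = -2; cross terms: (36*-9 - 25*-29)=401, (25*14 - 7*-9)=413, (7*40 - -2*14)=308, (-2*28 - -22*40)=824, (-22*-29 - 36*28)=-370; twice the area = |1576| = 1576; area = 788; boundary points = 1 + 1 + 1 + 4 + 1 = 8; strictly interior points = area - boundary/2 + 1 = 785; answer 785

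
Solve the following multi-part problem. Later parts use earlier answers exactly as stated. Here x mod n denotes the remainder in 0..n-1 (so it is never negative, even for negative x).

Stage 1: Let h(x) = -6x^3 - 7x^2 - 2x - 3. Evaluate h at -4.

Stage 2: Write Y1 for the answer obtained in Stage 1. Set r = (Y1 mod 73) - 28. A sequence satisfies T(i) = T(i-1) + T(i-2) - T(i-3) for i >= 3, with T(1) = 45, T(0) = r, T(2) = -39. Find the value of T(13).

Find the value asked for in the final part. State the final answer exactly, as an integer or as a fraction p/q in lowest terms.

-369

Stage 1: -6*(-4)^3 - 7*(-4)^2 - 2*(-4)^1 - 3 = (384) + (-112) + (8) + (-3) = 277; answer 277
Stage 2: Y1 = 277; r = 30; T(3) = 1*(-39) + 1*(45) - 1*(30) = -24; iterating: T(3)=-24, T(4)=-108, T(5)=-93, T(6)=-177, T(7)=-162, T(8)=-246, T(9)=-231, T(10)=-315, T(11)=-300, T(12)=-384, T(13)=-369; answer -369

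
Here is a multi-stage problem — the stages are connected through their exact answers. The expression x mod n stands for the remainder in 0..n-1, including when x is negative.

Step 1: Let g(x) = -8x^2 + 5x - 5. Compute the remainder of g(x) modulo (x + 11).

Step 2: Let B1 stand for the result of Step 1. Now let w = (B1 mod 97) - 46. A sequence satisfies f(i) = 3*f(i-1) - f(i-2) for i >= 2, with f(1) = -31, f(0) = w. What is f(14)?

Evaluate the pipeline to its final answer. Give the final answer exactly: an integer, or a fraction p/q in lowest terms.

Step 1: remainder = value at the root: -8*(-11)^2 + 5*(-11)^1 - 5 = (-968) + (-55) + (-5) = -1028; answer -1028
Step 2: B1 = -1028; w = -7; f(2) = 3*(-31) - 1*(-7) = -86; iterating: f(2)=-86, f(3)=-227, f(4)=-595, f(5)=-1558, f(6)=-4079, f(7)=-10679, f(8)=-27958, f(9)=-73195, f(10)=-191627, f(11)=-501686, f(12)=-1313431, f(13)=-3438607, f(14)=-9002390; answer -9002390

-9002390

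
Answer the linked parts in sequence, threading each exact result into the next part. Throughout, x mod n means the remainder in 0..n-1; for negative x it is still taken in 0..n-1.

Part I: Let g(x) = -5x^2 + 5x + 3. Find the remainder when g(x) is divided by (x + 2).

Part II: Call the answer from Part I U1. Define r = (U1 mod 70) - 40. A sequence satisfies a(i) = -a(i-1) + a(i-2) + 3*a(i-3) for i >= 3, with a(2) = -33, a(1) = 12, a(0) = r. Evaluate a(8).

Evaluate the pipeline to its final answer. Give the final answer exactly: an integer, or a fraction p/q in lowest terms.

Part I: remainder = value at the root: -5*(-2)^2 + 5*(-2)^1 + 3 = (-20) + (-10) + (3) = -27; answer -27
Part II: U1 = -27; r = 3; a(3) = -1*(-33) + 1*(12) + 3*(3) = 54; iterating: a(3)=54, a(4)=-51, a(5)=6, a(6)=105, a(7)=-252, a(8)=375; answer 375

375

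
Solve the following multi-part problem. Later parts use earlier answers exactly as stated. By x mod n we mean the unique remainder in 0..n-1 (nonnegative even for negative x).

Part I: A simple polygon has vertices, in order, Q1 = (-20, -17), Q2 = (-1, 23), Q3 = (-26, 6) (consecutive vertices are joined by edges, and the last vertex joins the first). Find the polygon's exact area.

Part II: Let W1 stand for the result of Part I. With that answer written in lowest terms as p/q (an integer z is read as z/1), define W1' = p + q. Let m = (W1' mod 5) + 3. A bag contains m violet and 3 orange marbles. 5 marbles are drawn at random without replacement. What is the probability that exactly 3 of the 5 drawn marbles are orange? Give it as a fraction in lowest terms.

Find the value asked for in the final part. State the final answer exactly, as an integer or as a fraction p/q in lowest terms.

Part I: cross terms: (-20*23 - -1*-17)=-477, (-1*6 - -26*23)=592, (-26*-17 - -20*6)=562; twice the area = |677| = 677; area = 677/2; answer 677/2
Part II: W1 = 677/2; threaded value p + q = 679; m = 7; total draws C(10,5) = 252; favorable C(3,3)*C(7,2) = 21; P = 1/12; answer 1/12

1/12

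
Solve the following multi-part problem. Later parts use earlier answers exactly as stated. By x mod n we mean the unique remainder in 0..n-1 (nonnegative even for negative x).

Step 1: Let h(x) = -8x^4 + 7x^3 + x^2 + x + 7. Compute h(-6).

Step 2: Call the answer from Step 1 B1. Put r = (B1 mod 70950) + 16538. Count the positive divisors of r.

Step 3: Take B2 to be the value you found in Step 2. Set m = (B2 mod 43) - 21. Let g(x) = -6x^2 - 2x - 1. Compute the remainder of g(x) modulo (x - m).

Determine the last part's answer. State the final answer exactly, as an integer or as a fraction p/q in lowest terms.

-49

Step 1: -8*(-6)^4 + 7*(-6)^3 + 1*(-6)^2 + 1*(-6)^1 + 7 = (-10368) + (-1512) + (36) + (-6) + (7) = -11843; answer -11843
Step 2: B1 = -11843; r = 75645; 75645 = 3^2 * 5 * 41^2; number of divisors = (2+1) * (1+1) * (2+1) = 18; answer 18
Step 3: B2 = 18; m = -3; remainder = value at the root: -6*(-3)^2 - 2*(-3)^1 - 1 = (-54) + (6) + (-1) = -49; answer -49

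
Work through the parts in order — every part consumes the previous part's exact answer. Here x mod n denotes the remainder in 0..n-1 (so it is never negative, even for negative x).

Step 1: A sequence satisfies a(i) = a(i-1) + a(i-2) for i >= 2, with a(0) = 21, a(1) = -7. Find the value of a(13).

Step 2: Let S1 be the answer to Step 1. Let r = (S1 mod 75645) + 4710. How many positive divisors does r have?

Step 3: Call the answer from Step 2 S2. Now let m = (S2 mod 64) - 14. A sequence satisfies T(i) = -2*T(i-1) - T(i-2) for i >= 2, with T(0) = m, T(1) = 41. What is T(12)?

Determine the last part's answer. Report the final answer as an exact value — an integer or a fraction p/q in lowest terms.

Step 1: a(2) = 1*(-7) + 1*(21) = 14; iterating: a(2)=14, a(3)=7, a(4)=21, a(5)=28, a(6)=49, a(7)=77, a(8)=126, a(9)=203, a(10)=329, a(11)=532, a(12)=861, a(13)=1393; answer 1393
Step 2: S1 = 1393; r = 6103; 6103 = 17 * 359; number of divisors = (1+1) * (1+1) = 4; answer 4
Step 3: S2 = 4; m = -10; T(2) = -2*(41) - 1*(-10) = -72; iterating: T(2)=-72, T(3)=103, T(4)=-134, T(5)=165, T(6)=-196, T(7)=227, T(8)=-258, T(9)=289, T(10)=-320, T(11)=351, T(12)=-382; answer -382

-382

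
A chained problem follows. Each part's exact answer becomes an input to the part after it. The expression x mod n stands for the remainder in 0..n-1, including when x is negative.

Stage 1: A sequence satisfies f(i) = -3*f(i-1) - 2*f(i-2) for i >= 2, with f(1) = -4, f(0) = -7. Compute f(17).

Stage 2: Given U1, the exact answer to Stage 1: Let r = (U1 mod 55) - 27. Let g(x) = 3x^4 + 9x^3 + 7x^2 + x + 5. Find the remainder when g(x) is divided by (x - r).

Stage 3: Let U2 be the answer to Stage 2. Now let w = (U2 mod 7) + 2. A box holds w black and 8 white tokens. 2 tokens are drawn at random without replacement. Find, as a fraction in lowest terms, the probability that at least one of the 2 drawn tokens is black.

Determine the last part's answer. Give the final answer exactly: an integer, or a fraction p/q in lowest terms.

Stage 1: f(2) = -3*(-4) - 2*(-7) = 26; iterating: f(2)=26, f(3)=-70, f(4)=158, f(5)=-334, f(6)=686, f(7)=-1390, f(8)=2798, f(9)=-5614, f(10)=11246, f(11)=-22510, f(12)=45038, f(13)=-90094, f(14)=180206, f(15)=-360430, f(16)=720878, f(17)=-1441774; answer -1441774
Stage 2: U1 = -1441774; r = 24; remainder = value at the root: 3*(24)^4 + 9*(24)^3 + 7*(24)^2 + 1*(24)^1 + 5 = (995328) + (124416) + (4032) + (24) + (5) = 1123805; answer 1123805
Stage 3: U2 = 1123805; w = 6; total draws C(14,2) = 91; complement C(8,2) = 28; favorable 91 - 28 = 63; P = 9/13; answer 9/13

9/13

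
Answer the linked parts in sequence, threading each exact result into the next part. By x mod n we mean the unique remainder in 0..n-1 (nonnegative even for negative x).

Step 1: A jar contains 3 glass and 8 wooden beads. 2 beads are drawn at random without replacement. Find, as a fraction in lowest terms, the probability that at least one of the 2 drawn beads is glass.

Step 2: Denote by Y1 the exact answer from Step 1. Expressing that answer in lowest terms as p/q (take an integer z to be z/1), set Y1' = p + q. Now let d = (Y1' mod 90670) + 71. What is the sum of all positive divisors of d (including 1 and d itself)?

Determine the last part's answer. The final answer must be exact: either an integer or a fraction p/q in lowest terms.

234

Step 1: total draws C(11,2) = 55; complement C(8,2) = 28; favorable 55 - 28 = 27; P = 27/55; answer 27/55
Step 2: Y1 = 27/55; threaded value p + q = 82; d = 153; 153 = 3^2 * 17; sigma = (1 + 3 + 9) * (1 + 17) = 13 * 18 = 234; answer 234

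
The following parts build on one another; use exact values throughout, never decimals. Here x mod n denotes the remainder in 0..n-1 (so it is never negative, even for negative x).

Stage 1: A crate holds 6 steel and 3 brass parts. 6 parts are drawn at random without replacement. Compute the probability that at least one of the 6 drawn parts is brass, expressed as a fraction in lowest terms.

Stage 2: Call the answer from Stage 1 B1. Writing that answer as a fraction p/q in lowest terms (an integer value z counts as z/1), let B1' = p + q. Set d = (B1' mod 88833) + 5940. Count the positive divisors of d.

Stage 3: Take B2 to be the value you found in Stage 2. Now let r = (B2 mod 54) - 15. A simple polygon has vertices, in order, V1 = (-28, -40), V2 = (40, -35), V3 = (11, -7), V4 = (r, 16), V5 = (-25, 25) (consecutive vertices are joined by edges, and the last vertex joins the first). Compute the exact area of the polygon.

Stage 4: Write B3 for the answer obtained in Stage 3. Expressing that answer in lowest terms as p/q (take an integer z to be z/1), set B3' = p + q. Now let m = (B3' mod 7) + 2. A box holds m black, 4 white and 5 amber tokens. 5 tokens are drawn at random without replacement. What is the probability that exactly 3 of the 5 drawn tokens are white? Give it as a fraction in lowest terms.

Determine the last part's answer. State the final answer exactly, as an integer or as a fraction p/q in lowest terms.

Stage 1: total draws C(9,6) = 84; complement C(6,6) = 1; favorable 84 - 1 = 83; P = 83/84; answer 83/84
Stage 2: B1 = 83/84; threaded value p + q = 167; d = 6107; 6107 = 31 * 197; number of divisors = (1+1) * (1+1) = 4; answer 4
Stage 3: B2 = 4; r = -11; cross terms: (-28*-35 - 40*-40)=2580, (40*-7 - 11*-35)=105, (11*16 - -11*-7)=99, (-11*25 - -25*16)=125, (-25*-40 - -28*25)=1700; twice the area = |4609| = 4609; area = 4609/2; answer 4609/2
Stage 4: B3 = 4609/2; threaded value p + q = 4611; m = 7; total draws C(16,5) = 4368; favorable C(4,3)*C(12,2) = 264; P = 11/182; answer 11/182

11/182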